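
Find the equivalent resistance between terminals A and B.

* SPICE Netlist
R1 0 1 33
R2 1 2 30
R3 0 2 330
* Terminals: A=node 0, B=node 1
Reduce the network between node 0 (A) and node 1 (B) by series/parallel combination:
  Rs1 = R3 + R2 (series, joined only at node 2) = 330 + 30 = 360 Ω
  Rp1 = R1 ‖ Rs1 (parallel, both between nodes 0 and 1) = 1/(1/33 + 1/360) = 30.23 Ω
R_eq = 30.23 Ω

Final answer: 30.23 Ω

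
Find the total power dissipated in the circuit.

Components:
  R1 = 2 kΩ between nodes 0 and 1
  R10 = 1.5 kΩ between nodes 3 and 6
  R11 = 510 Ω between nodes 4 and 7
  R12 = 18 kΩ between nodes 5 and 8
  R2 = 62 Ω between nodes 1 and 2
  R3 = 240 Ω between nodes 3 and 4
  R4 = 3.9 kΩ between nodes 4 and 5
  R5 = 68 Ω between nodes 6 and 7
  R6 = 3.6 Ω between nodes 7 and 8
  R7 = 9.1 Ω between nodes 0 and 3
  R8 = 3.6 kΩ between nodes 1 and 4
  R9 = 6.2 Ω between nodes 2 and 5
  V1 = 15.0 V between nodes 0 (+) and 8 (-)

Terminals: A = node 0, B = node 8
Nodal analysis, taking node 8 as the 0 V reference.
Source V1 fixes V_0 = 15 V.
KCL at each unknown node (sum of currents leaving = 0; resistances in Ω):
  Node 1: (V_1 - 15)/2000 + (V_1 - V_2)/62 + (V_1 - V_4)/3600 = 0
  Node 2: (V_2 - V_1)/62 + (V_2 - V_5)/6.2 = 0
  Node 3: (V_3 - V_4)/240 + (V_3 - 15)/9.1 + (V_3 - V_6)/1500 = 0
  Node 4: (V_4 - V_3)/240 + (V_4 - V_5)/3900 + (V_4 - V_1)/3600 + (V_4 - V_7)/510 = 0
  Node 5: (V_5 - V_4)/3900 + (V_5 - V_2)/6.2 + (V_5 - 0)/18000 = 0
  Node 6: (V_6 - V_7)/68 + (V_6 - V_3)/1500 = 0
  Node 7: (V_7 - V_6)/68 + (V_7 - 0)/3.6 + (V_7 - V_4)/510 = 0
Collecting terms (coefficients in siemens):
  0.01691·V_1 - 0.01613·V_2 - 0.0002778·V_4 = 0.0075
  0.1774·V_2 - 0.01613·V_1 - 0.1613·V_5 = 0
  0.1147·V_3 - 0.004167·V_4 - 0.0006667·V_6 = 1.648
  0.006662·V_4 - 0.0002778·V_1 - 0.004167·V_3 - 0.0002564·V_5 - 0.001961·V_7 = 0
  0.1616·V_5 - 0.1613·V_2 - 0.0002564·V_4 = 0
  0.01537·V_6 - 0.0006667·V_3 - 0.01471·V_7 = 0
  0.2944·V_7 - 0.001961·V_4 - 0.01471·V_6 = 0
Solving these 7 simultaneous equations (Gaussian elimination) gives:
  V_1 = 11.91 V, V_2 = 11.84 V, V_3 = 14.74 V, V_4 = 10.2 V
  V_5 = 11.83 V, V_6 = 0.7397 V, V_7 = 0.1049 V
Power in each resistor, P = (ΔV)²/R:
  P_R1 = (15 - 11.91)²/2000 = 0.004789 W
  P_R2 = (11.91 - 11.84)²/62 = 0.00007162 W
  P_R3 = (14.74 - 10.2)²/240 = 0.08584 W
  P_R4 = (10.2 - 11.83)²/3900 = 0.0006796 W
  P_R5 = (0.7397 - 0.1049)²/68 = 0.005926 W
  P_R6 = (0.1049 - 0)²/3.6 = 0.003056 W
  P_R7 = (15 - 14.74)²/9.1 = 0.007261 W
  P_R8 = (11.91 - 10.2)²/3600 = 0.000804 W
  P_R9 = (11.84 - 11.83)²/6.2 = 0.000007162 W
  P_R10 = (14.74 - 0.7397)²/1500 = 0.1307 W
  P_R11 = (10.2 - 0.1049)²/510 = 0.2 W
  P_R12 = (11.83 - 0)²/18000 = 0.007778 W
P_total = P_R1 + P_R2 + P_R3 + P_R4 + P_R5 + P_R6 + P_R7 + P_R8 + P_R9 + P_R10 + P_R11 + P_R12 = 0.4469 W

Final answer: 0.4469 W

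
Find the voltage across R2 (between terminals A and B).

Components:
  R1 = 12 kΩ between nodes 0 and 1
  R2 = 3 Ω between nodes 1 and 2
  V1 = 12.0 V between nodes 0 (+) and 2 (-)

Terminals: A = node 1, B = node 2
R1 and R2 are in series across V1 (node 0 → node 1 → node 2), and the output A–B is taken across R2, so this is a voltage divider.
Series current: I = V1/(R1 + R2) = 12/(12000 + 3) = 12/12000 = 0.0009998 A
V_R2 = I × R2 = V1 × R2/(R1 + R2) = 12 × 3/12000 = 0.002999 V

Final answer: 0.002999 V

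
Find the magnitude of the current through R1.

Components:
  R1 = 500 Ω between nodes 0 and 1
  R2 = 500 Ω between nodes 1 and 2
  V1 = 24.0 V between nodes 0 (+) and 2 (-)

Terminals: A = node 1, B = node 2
Nodal analysis, taking node 2 as the 0 V reference.
Source V1 fixes V_0 = 24 V.
KCL at each unknown node (sum of currents leaving = 0; resistances in Ω):
  Node 1: (V_1 - 24)/500 + (V_1 - 0)/500 = 0
Collecting terms: 0.004 × V_1 = 0.048  =>  V_1 = 12 V
I_R1 = (V_0 - V_1)/R1 = (24 - 12)/500 = 0.024 A
|I_R1| = 0.024 A

Final answer: |I_R1| = 0.024 A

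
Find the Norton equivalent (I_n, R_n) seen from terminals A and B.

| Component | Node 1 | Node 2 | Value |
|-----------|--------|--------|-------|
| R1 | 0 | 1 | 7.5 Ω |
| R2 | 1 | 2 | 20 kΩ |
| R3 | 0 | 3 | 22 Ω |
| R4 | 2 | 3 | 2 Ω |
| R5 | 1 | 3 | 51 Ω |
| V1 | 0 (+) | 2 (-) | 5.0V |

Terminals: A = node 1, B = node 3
Find the Thévenin equivalent first; then I_n = V_th/R_th and R_n = R_th.
Step 1 — V_th is the open-circuit voltage V_A - V_B (nothing connected across the terminals).
Nodal analysis, taking node 2 as the 0 V reference.
Source V1 fixes V_0 = 5 V.
KCL at each unknown node (sum of currents leaving = 0; resistances in Ω):
  Node 1: (V_1 - 5)/7.5 + (V_1 - 0)/20000 + (V_1 - V_3)/51 = 0
  Node 3: (V_3 - 5)/22 + (V_3 - 0)/2 + (V_3 - V_1)/51 = 0
Collecting terms (coefficients in siemens):
  0.153·V_1 - 0.01961·V_3 = 0.6667
  0.5651·V_3 - 0.01961·V_1 = 0.2273
Determinant D = (0.153)(0.5651) - (-0.01961)(-0.01961) = 0.08607
V_1 = [(0.6667)(0.5651) - (-0.01961)(0.2273)]/D = 4.429 V
V_3 = [(0.153)(0.2273) - (0.6667)(-0.01961)]/D = 0.5559 V
V_th = V_1 - V_3 = 4.429 - 0.5559 = 3.873 V
Step 2 — R_th: zero the source — replace V1 by a short circuit (node 2 merges into node 0) — and find the resistance seen between A (node 1) and B (node 3).
Reduce the network between node 1 (A) and node 3 (B) by series/parallel combination:
  Rp1 = R1 ‖ R2 (parallel, both between nodes 0 and 1) = 1/(1/7.5 + 1/20000) = 7.497 Ω
  Rp2 = R3 ‖ R4 (parallel, both between nodes 0 and 3) = 1/(1/22 + 1/2) = 1.833 Ω
  Rs1 = Rp1 + Rp2 (series, joined only at node 0) = 7.497 + 1.833 = 9.331 Ω
  Rp3 = R5 ‖ Rs1 (parallel, both between nodes 1 and 3) = 1/(1/51 + 1/9.331) = 7.887 Ω
R_th = 7.887 Ω
I_n = V_th/R_th = 3.873/7.887 = 0.491 A, and R_n = R_th = 7.887 Ω

Final answer: I_n = 0.491 A, R_n = 7.887 Ω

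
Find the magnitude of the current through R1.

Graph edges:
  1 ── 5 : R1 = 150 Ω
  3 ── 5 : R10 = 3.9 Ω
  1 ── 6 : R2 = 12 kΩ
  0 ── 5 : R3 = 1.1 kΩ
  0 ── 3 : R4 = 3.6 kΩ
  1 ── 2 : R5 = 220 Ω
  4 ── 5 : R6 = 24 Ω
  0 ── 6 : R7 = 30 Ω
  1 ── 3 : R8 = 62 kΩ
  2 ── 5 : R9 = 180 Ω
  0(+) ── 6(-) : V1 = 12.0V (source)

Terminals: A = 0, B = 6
Nodal analysis, taking node 6 as the 0 V reference.
Source V1 fixes V_0 = 12 V.
KCL at each unknown node (sum of currents leaving = 0; resistances in Ω):
  Node 1: (V_1 - V_5)/150 + (V_1 - 0)/12000 + (V_1 - V_2)/220 + (V_1 - V_3)/62000 = 0
  Node 2: (V_2 - V_1)/220 + (V_2 - V_5)/180 = 0
  Node 3: (V_3 - 12)/3600 + (V_3 - V_1)/62000 + (V_3 - V_5)/3.9 = 0
  Node 4: (V_4 - V_5)/24 = 0
  Node 5: (V_5 - V_1)/150 + (V_5 - 12)/1100 + (V_5 - V_4)/24 + (V_5 - V_2)/180 + (V_5 - V_3)/3.9 = 0
Collecting terms (coefficients in siemens):
  0.01131·V_1 - 0.004545·V_2 - 0.00001613·V_3 - 0.006667·V_5 = 0
  0.0101·V_2 - 0.004545·V_1 - 0.005556·V_5 = 0
  0.2567·V_3 - 0.00001613·V_1 - 0.2564·V_5 = 0.003333
  0.04167·V_4 - 0.04167·V_5 = 0
  0.3112·V_5 - 0.006667·V_1 - 0.005556·V_2 - 0.2564·V_3 - 0.04167·V_4 = 0.01091
Solving these 5 simultaneous equations (Gaussian elimination) gives:
  V_1 = 11.12 V, V_2 = 11.17 V, V_3 = 11.22 V, V_4 = 11.22 V
  V_5 = 11.22 V
I_R1 = (V_1 - V_5)/R1 = (11.12 - 11.22)/150 = -0.0006726 A
|I_R1| = 0.0006726 A

Final answer: |I_R1| = 0.0006726 A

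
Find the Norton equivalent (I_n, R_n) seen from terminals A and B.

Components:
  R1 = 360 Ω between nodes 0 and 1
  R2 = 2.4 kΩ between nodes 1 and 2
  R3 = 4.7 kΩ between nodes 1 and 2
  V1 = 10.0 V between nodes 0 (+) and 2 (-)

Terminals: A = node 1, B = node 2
Find the Thévenin equivalent first; then I_n = V_th/R_th and R_n = R_th.
Step 1 — V_th is the open-circuit voltage V_A - V_B (nothing connected across the terminals).
Nodal analysis, taking node 2 as the 0 V reference.
Source V1 fixes V_0 = 10 V.
KCL at each unknown node (sum of currents leaving = 0; resistances in Ω):
  Node 1: (V_1 - 10)/360 + (V_1 - 0)/2400 + (V_1 - 0)/4700 = 0
Collecting terms: 0.003407 × V_1 = 0.02778  =>  V_1 = 8.153 V
V_th = V_1 - V_2 = 8.153 - 0 = 8.153 V
Step 2 — R_th: zero the source — replace V1 by a short circuit (node 2 merges into node 0) — and find the resistance seen between A (node 1) and B (node 0).
Reduce the network between node 1 (A) and node 0 (B) by series/parallel combination:
  Rp1 = R1 ‖ R2 ‖ R3 (parallel, all between nodes 0 and 1) = 1/(1/360 + 1/2400 + 1/4700) = 293.5 Ω
R_th = 293.5 Ω
I_n = V_th/R_th = 8.153/293.5 = 0.02778 A, and R_n = R_th = 293.5 Ω

Final answer: I_n = 0.02778 A, R_n = 293.5 Ω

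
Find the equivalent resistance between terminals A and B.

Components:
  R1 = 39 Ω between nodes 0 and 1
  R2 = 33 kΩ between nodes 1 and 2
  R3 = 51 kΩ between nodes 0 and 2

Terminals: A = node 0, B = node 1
Reduce the network between node 0 (A) and node 1 (B) by series/parallel combination:
  Rs1 = R3 + R2 (series, joined only at node 2) = 51000 + 33000 = 84000 Ω
  Rp1 = R1 ‖ Rs1 (parallel, both between nodes 0 and 1) = 1/(1/39 + 1/84000) = 38.98 Ω
R_eq = 38.98 Ω

Final answer: 38.98 Ω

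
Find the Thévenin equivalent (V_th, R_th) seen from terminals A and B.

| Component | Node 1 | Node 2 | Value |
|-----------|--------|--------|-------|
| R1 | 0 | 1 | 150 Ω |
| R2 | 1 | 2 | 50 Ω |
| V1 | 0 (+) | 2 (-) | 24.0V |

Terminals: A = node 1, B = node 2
Step 1 — V_th is the open-circuit voltage V_A - V_B (nothing connected across the terminals).
Nodal analysis, taking node 2 as the 0 V reference.
Source V1 fixes V_0 = 24 V.
KCL at each unknown node (sum of currents leaving = 0; resistances in Ω):
  Node 1: (V_1 - 24)/150 + (V_1 - 0)/50 = 0
Collecting terms: 0.02667 × V_1 = 0.16  =>  V_1 = 6 V
V_th = V_1 - V_2 = 6 - 0 = 6 V
Step 2 — R_th: zero the source — replace V1 by a short circuit (node 2 merges into node 0) — and find the resistance seen between A (node 1) and B (node 0).
Reduce the network between node 1 (A) and node 0 (B) by series/parallel combination:
  Rp1 = R1 ‖ R2 (parallel, both between nodes 0 and 1) = 1/(1/150 + 1/50) = 37.5 Ω
R_th = 37.5 Ω

Final answer: V_th = 6 V, R_th = 37.5 Ω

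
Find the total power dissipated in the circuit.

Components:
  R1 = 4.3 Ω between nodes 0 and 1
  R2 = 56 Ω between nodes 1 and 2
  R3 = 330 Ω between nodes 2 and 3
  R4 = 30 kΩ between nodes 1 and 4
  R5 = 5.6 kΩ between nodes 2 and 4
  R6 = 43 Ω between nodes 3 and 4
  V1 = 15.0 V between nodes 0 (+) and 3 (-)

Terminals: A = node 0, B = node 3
Nodal analysis, taking node 3 as the 0 V reference.
Source V1 fixes V_0 = 15 V.
KCL at each unknown node (sum of currents leaving = 0; resistances in Ω):
  Node 1: (V_1 - 15)/4.3 + (V_1 - V_2)/56 + (V_1 - V_4)/30000 = 0
  Node 2: (V_2 - V_1)/56 + (V_2 - 0)/330 + (V_2 - V_4)/5600 = 0
  Node 4: (V_4 - V_1)/30000 + (V_4 - V_2)/5600 + (V_4 - 0)/43 = 0
Collecting terms (coefficients in siemens):
  0.2504·V_1 - 0.01786·V_2 - 0.00003333·V_4 = 3.488
  0.02107·V_2 - 0.01786·V_1 - 0.0001786·V_4 = 0
  0.02347·V_4 - 0.00003333·V_1 - 0.0001786·V_2 = 0
Solving these 3 simultaneous equations (Gaussian elimination) gives:
  V_1 = 14.82 V, V_2 = 12.57 V, V_4 = 0.1167 V
Power in each resistor, P = (ΔV)²/R:
  P_R1 = (15 - 14.82)²/4.3 = 0.007157 W
  P_R2 = (14.82 - 12.57)²/56 = 0.09098 W
  P_R3 = (12.57 - 0)²/330 = 0.4786 W
  P_R4 = (14.82 - 0.1167)²/30000 = 0.007211 W
  P_R5 = (12.57 - 0.1167)²/5600 = 0.02768 W
  P_R6 = (0 - 0.1167)²/43 = 0.0003166 W
P_total = P_R1 + P_R2 + P_R3 + P_R4 + P_R5 + P_R6 = 0.612 W

Final answer: 0.612 W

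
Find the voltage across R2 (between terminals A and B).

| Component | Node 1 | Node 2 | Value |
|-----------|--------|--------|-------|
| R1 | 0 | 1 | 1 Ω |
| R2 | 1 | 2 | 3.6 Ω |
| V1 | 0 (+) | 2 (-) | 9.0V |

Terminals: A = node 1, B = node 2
R1 and R2 are in series across V1 (node 0 → node 1 → node 2), and the output A–B is taken across R2, so this is a voltage divider.
Series current: I = V1/(R1 + R2) = 9/(1 + 3.6) = 9/4.6 = 1.957 A
V_R2 = I × R2 = V1 × R2/(R1 + R2) = 9 × 3.6/4.6 = 7.043 V

Final answer: 7.043 V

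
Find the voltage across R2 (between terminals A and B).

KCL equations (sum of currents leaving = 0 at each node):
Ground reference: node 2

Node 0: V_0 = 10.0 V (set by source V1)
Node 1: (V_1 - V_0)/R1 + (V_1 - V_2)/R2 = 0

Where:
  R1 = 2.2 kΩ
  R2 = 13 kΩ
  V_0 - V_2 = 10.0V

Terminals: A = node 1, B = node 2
R1 and R2 are in series across V1 (node 0 → node 1 → node 2), and the output A–B is taken across R2, so this is a voltage divider.
Series current: I = V1/(R1 + R2) = 10/(2200 + 13000) = 10/15200 = 0.0006579 A
V_R2 = I × R2 = V1 × R2/(R1 + R2) = 10 × 13000/15200 = 8.553 V

Final answer: 8.553 V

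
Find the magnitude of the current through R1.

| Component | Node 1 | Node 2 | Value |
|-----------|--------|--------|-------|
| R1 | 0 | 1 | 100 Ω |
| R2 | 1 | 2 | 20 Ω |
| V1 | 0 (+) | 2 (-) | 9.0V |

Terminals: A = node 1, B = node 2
Nodal analysis, taking node 2 as the 0 V reference.
Source V1 fixes V_0 = 9 V.
KCL at each unknown node (sum of currents leaving = 0; resistances in Ω):
  Node 1: (V_1 - 9)/100 + (V_1 - 0)/20 = 0
Collecting terms: 0.06 × V_1 = 0.09  =>  V_1 = 1.5 V
I_R1 = (V_0 - V_1)/R1 = (9 - 1.5)/100 = 0.075 A
|I_R1| = 0.075 A

Final answer: |I_R1| = 0.075 A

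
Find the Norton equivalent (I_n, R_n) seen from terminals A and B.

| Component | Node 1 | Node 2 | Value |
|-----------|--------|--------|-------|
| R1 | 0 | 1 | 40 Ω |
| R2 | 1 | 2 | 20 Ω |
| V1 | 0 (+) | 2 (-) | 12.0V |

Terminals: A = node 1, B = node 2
Find the Thévenin equivalent first; then I_n = V_th/R_th and R_n = R_th.
Step 1 — V_th is the open-circuit voltage V_A - V_B (nothing connected across the terminals).
Nodal analysis, taking node 2 as the 0 V reference.
Source V1 fixes V_0 = 12 V.
KCL at each unknown node (sum of currents leaving = 0; resistances in Ω):
  Node 1: (V_1 - 12)/40 + (V_1 - 0)/20 = 0
Collecting terms: 0.075 × V_1 = 0.3  =>  V_1 = 4 V
V_th = V_1 - V_2 = 4 - 0 = 4 V
Step 2 — R_th: zero the source — replace V1 by a short circuit (node 2 merges into node 0) — and find the resistance seen between A (node 1) and B (node 0).
Reduce the network between node 1 (A) and node 0 (B) by series/parallel combination:
  Rp1 = R1 ‖ R2 (parallel, both between nodes 0 and 1) = 1/(1/40 + 1/20) = 13.33 Ω
R_th = 13.33 Ω
I_n = V_th/R_th = 4/13.33 = 0.3 A, and R_n = R_th = 13.33 Ω

Final answer: I_n = 0.3 A, R_n = 13.33 Ω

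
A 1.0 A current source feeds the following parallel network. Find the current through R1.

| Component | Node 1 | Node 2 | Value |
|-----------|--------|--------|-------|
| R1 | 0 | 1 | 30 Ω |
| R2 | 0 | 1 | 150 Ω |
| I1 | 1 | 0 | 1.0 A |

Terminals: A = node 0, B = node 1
All resistors sit directly between nodes 0 and 1, so they are in parallel and share one voltage V; the full source current 1 A splits among them.
1/R_par = 1/30 + 1/150 = 0.04 S  =>  R_par = 25 Ω
V = I × R_par = 1 × 25 = 25 V
I_R1 = V/R1 = 25/30 = 0.8333 A

Final answer: 0.8333 A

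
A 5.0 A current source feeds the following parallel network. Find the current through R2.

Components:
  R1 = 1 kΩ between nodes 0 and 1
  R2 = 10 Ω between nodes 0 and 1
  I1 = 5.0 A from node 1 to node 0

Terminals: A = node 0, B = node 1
All resistors sit directly between nodes 0 and 1, so they are in parallel and share one voltage V; the full source current 5 A splits among them.
1/R_par = 1/1000 + 1/10 = 0.101 S  =>  R_par = 9.901 Ω
V = I × R_par = 5 × 9.901 = 49.5 V
I_R2 = V/R2 = 49.5/10 = 4.95 A

Final answer: 4.95 A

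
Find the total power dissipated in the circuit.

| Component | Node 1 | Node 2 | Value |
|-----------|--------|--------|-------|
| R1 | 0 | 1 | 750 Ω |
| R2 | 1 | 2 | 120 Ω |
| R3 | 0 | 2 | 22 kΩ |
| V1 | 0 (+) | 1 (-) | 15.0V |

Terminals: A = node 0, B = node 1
Nodal analysis, taking node 1 as the 0 V reference.
Source V1 fixes V_0 = 15 V.
KCL at each unknown node (sum of currents leaving = 0; resistances in Ω):
  Node 2: (V_2 - 0)/120 + (V_2 - 15)/22000 = 0
Collecting terms: 0.008379 × V_2 = 0.0006818  =>  V_2 = 0.08137 V
Power in each resistor, P = (ΔV)²/R:
  P_R1 = (15 - 0)²/750 = 0.3 W
  P_R2 = (0 - 0.08137)²/120 = 0.00005518 W
  P_R3 = (15 - 0.08137)²/22000 = 0.01012 W
P_total = P_R1 + P_R2 + P_R3 = 0.3102 W

Final answer: 0.3102 W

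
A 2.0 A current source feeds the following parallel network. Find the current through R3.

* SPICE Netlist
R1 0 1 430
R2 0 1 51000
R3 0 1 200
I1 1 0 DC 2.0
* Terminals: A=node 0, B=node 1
All resistors sit directly between nodes 0 and 1, so they are in parallel and share one voltage V; the full source current 2 A splits among them.
1/R_par = 1/430 + 1/51000 + 1/200 = 0.007345 S  =>  R_par = 136.1 Ω
V = I × R_par = 2 × 136.1 = 272.3 V
I_R3 = V/R3 = 272.3/200 = 1.361 A

Final answer: 1.361 A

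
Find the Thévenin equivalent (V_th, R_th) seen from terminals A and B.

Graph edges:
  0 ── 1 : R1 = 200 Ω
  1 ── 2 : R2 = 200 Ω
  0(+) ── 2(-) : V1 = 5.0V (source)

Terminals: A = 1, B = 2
Step 1 — V_th is the open-circuit voltage V_A - V_B (nothing connected across the terminals).
Nodal analysis, taking node 2 as the 0 V reference.
Source V1 fixes V_0 = 5 V.
KCL at each unknown node (sum of currents leaving = 0; resistances in Ω):
  Node 1: (V_1 - 5)/200 + (V_1 - 0)/200 = 0
Collecting terms: 0.01 × V_1 = 0.025  =>  V_1 = 2.5 V
V_th = V_1 - V_2 = 2.5 - 0 = 2.5 V
Step 2 — R_th: zero the source — replace V1 by a short circuit (node 2 merges into node 0) — and find the resistance seen between A (node 1) and B (node 0).
Reduce the network between node 1 (A) and node 0 (B) by series/parallel combination:
  Rp1 = R1 ‖ R2 (parallel, both between nodes 0 and 1) = 1/(1/200 + 1/200) = 100 Ω
R_th = 100 Ω

Final answer: V_th = 2.5 V, R_th = 100 Ω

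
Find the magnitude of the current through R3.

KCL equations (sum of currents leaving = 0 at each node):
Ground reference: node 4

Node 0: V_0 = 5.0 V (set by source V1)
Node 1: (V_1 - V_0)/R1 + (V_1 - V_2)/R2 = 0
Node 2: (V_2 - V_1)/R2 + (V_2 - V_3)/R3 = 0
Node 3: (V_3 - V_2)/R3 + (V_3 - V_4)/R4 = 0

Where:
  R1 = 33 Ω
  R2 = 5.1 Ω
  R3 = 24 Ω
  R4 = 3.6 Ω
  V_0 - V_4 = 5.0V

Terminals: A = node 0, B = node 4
Nodal analysis, taking node 4 as the 0 V reference.
Source V1 fixes V_0 = 5 V.
KCL at each unknown node (sum of currents leaving = 0; resistances in Ω):
  Node 1: (V_1 - 5)/33 + (V_1 - V_2)/5.1 = 0
  Node 2: (V_2 - V_1)/5.1 + (V_2 - V_3)/24 = 0
  Node 3: (V_3 - V_2)/24 + (V_3 - 0)/3.6 = 0
Collecting terms (coefficients in siemens):
  0.2264·V_1 - 0.1961·V_2 = 0.1515
  0.2377·V_2 - 0.1961·V_1 - 0.04167·V_3 = 0
  0.3194·V_3 - 0.04167·V_2 = 0
Solving these 3 simultaneous equations (Gaussian elimination) gives:
  V_1 = 2.489 V, V_2 = 2.1 V, V_3 = 0.274 V
I_R3 = (V_2 - V_3)/R3 = (2.1 - 0.274)/24 = 0.0761 A
|I_R3| = 0.0761 A

Final answer: |I_R3| = 0.0761 A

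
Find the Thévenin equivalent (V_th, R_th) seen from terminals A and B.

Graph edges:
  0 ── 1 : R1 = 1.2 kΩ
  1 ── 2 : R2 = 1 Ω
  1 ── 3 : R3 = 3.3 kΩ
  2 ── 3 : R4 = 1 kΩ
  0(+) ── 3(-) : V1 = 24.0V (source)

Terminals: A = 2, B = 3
Step 1 — V_th is the open-circuit voltage V_A - V_B (nothing connected across the terminals).
Nodal analysis, taking node 3 as the 0 V reference.
Source V1 fixes V_0 = 24 V.
KCL at each unknown node (sum of currents leaving = 0; resistances in Ω):
  Node 1: (V_1 - 24)/1200 + (V_1 - V_2)/1 + (V_1 - 0)/3300 = 0
  Node 2: (V_2 - V_1)/1 + (V_2 - 0)/1000 = 0
Collecting terms (coefficients in siemens):
  1.001·V_1 - 1·V_2 = 0.02
  1.001·V_2 - 1·V_1 = 0
Determinant D = (1.001)(1.001) - (-1)(-1) = 0.002137
V_1 = [(0.02)(1.001) - (-1)(0)]/D = 9.366 V
V_2 = [(1.001)(0) - (0.02)(-1)]/D = 9.357 V
V_th = V_2 - V_3 = 9.357 - 0 = 9.357 V
Step 2 — R_th: zero the source — replace V1 by a short circuit (node 3 merges into node 0) — and find the resistance seen between A (node 2) and B (node 0).
Reduce the network between node 2 (A) and node 0 (B) by series/parallel combination:
  Rp1 = R1 ‖ R3 (parallel, both between nodes 0 and 1) = 1/(1/1200 + 1/3300) = 880 Ω
  Rs1 = R2 + Rp1 (series, joined only at node 1) = 1 + 880 = 881 Ω
  Rp2 = R4 ‖ Rs1 (parallel, both between nodes 0 and 2) = 1/(1/1000 + 1/881) = 468.4 Ω
R_th = 468.4 Ω

Final answer: V_th = 9.357 V, R_th = 468.4 Ω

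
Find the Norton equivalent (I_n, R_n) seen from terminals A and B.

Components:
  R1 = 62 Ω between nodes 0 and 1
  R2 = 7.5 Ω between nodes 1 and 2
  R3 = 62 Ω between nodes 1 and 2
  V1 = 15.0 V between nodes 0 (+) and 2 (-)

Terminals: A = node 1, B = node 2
Find the Thévenin equivalent first; then I_n = V_th/R_th and R_n = R_th.
Step 1 — V_th is the open-circuit voltage V_A - V_B (nothing connected across the terminals).
Nodal analysis, taking node 2 as the 0 V reference.
Source V1 fixes V_0 = 15 V.
KCL at each unknown node (sum of currents leaving = 0; resistances in Ω):
  Node 1: (V_1 - 15)/62 + (V_1 - 0)/7.5 + (V_1 - 0)/62 = 0
Collecting terms: 0.1656 × V_1 = 0.2419  =>  V_1 = 1.461 V
V_th = V_1 - V_2 = 1.461 - 0 = 1.461 V
Step 2 — R_th: zero the source — replace V1 by a short circuit (node 2 merges into node 0) — and find the resistance seen between A (node 1) and B (node 0).
Reduce the network between node 1 (A) and node 0 (B) by series/parallel combination:
  Rp1 = R1 ‖ R2 ‖ R3 (parallel, all between nodes 0 and 1) = 1/(1/62 + 1/7.5 + 1/62) = 6.039 Ω
R_th = 6.039 Ω
I_n = V_th/R_th = 1.461/6.039 = 0.2419 A, and R_n = R_th = 6.039 Ω

Final answer: I_n = 0.2419 A, R_n = 6.039 Ω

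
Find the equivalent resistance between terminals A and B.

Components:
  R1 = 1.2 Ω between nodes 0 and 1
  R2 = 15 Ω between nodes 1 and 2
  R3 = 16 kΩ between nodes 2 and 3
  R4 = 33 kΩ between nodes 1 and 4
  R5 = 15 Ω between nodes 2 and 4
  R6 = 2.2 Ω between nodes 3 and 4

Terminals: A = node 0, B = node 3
The network is not a plain series/parallel combination. Inject a 1 A test current into terminal A (node 0) and return it from terminal B (node 3); then R_eq = V_A / (1 A).
Nodal analysis, taking node 3 as the 0 V reference.
Current source I_test pushes 1 A into node 0 and draws it out of node 3.
KCL at each unknown node (sum of currents leaving = 0; resistances in Ω):
  Node 0: (V_0 - V_1)/1.2 - 1 = 0
  Node 1: (V_1 - V_0)/1.2 + (V_1 - V_2)/15 + (V_1 - V_4)/33000 = 0
  Node 2: (V_2 - V_1)/15 + (V_2 - 0)/16000 + (V_2 - V_4)/15 = 0
  Node 4: (V_4 - V_1)/33000 + (V_4 - V_2)/15 + (V_4 - 0)/2.2 = 0
Collecting terms (coefficients in siemens):
  0.8333·V_0 - 0.8333·V_1 = 1
  0.9·V_1 - 0.8333·V_0 - 0.06667·V_2 - 0.0000303·V_4 = 0
  0.1334·V_2 - 0.06667·V_1 - 0.06667·V_4 = 0
  0.5212·V_4 - 0.0000303·V_1 - 0.06667·V_2 = 0
Solving these 4 simultaneous equations (Gaussian elimination) gives:
  V_0 = 33.35 V, V_1 = 32.15 V, V_2 = 17.17 V, V_4 = 2.198 V
R_eq = V_0 / 1 A = 33.35 Ω

Final answer: 33.35 Ω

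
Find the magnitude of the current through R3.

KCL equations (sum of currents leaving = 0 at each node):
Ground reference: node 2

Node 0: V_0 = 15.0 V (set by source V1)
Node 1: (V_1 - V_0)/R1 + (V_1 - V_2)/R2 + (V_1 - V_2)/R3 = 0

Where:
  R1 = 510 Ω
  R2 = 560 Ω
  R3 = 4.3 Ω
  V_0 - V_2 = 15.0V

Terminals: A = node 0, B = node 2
Nodal analysis, taking node 2 as the 0 V reference.
Source V1 fixes V_0 = 15 V.
KCL at each unknown node (sum of currents leaving = 0; resistances in Ω):
  Node 1: (V_1 - 15)/510 + (V_1 - 0)/560 + (V_1 - 0)/4.3 = 0
Collecting terms: 0.2363 × V_1 = 0.02941  =>  V_1 = 0.1245 V
I_R3 = (V_1 - V_2)/R3 = (0.1245 - 0)/4.3 = 0.02895 A
|I_R3| = 0.02895 A

Final answer: |I_R3| = 0.02895 A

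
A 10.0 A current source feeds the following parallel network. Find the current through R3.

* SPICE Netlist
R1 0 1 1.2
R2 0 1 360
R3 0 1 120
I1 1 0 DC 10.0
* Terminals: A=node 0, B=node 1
All resistors sit directly between nodes 0 and 1, so they are in parallel and share one voltage V; the full source current 10 A splits among them.
1/R_par = 1/1.2 + 1/360 + 1/120 = 0.8444 S  =>  R_par = 1.184 Ω
V = I × R_par = 10 × 1.184 = 11.84 V
I_R3 = V/R3 = 11.84/120 = 0.09868 A

Final answer: 0.09868 A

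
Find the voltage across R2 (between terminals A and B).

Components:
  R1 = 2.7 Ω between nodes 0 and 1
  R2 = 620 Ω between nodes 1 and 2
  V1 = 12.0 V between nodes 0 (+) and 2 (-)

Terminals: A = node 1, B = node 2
R1 and R2 are in series across V1 (node 0 → node 1 → node 2), and the output A–B is taken across R2, so this is a voltage divider.
Series current: I = V1/(R1 + R2) = 12/(2.7 + 620) = 12/622.7 = 0.01927 A
V_R2 = I × R2 = V1 × R2/(R1 + R2) = 12 × 620/622.7 = 11.95 V

Final answer: 11.95 V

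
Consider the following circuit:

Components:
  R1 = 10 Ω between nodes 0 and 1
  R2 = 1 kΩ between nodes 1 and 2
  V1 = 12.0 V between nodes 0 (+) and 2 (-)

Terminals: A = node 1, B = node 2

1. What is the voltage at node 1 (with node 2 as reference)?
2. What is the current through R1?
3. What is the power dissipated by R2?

Nodal analysis, taking node 2 as the 0 V reference.
Source V1 fixes V_0 = 12 V.
KCL at each unknown node (sum of currents leaving = 0; resistances in Ω):
  Node 1: (V_1 - 12)/10 + (V_1 - 0)/1000 = 0
Collecting terms: 0.101 × V_1 = 1.2  =>  V_1 = 11.88 V
Part 1:
  Read off the nodal solution: V_1 = 11.88 V
Part 2:
  I_R1 = (V_0 - V_1)/R1 = (12 - 11.88)/10 = 0.01188 A
  Magnitude: I_R1 = 0.01188 A
Part 3:
  I_R2 = (V_1 - V_2)/R2 = (11.88 - 0)/1000 = 0.01188 A
  P_R2 = I_R2² × R2 = (0.01188)² × 1000 = 0.1412 W

Final answers:
1. V_1 = 11.88 V
2. I_R1 = 0.01188 A
3. P_R2 = 0.1412 W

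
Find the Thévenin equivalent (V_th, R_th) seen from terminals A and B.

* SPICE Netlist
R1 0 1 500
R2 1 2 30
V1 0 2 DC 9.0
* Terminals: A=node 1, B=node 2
Step 1 — V_th is the open-circuit voltage V_A - V_B (nothing connected across the terminals).
Nodal analysis, taking node 2 as the 0 V reference.
Source V1 fixes V_0 = 9 V.
KCL at each unknown node (sum of currents leaving = 0; resistances in Ω):
  Node 1: (V_1 - 9)/500 + (V_1 - 0)/30 = 0
Collecting terms: 0.03533 × V_1 = 0.018  =>  V_1 = 0.5094 V
V_th = V_1 - V_2 = 0.5094 - 0 = 0.5094 V
Step 2 — R_th: zero the source — replace V1 by a short circuit (node 2 merges into node 0) — and find the resistance seen between A (node 1) and B (node 0).
Reduce the network between node 1 (A) and node 0 (B) by series/parallel combination:
  Rp1 = R1 ‖ R2 (parallel, both between nodes 0 and 1) = 1/(1/500 + 1/30) = 28.3 Ω
R_th = 28.3 Ω

Final answer: V_th = 0.5094 V, R_th = 28.3 Ω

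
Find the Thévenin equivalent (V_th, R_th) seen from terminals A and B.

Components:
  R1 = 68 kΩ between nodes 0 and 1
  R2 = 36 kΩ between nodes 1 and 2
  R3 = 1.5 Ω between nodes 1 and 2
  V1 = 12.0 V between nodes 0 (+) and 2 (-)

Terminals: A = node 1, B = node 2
Step 1 — V_th is the open-circuit voltage V_A - V_B (nothing connected across the terminals).
Nodal analysis, taking node 2 as the 0 V reference.
Source V1 fixes V_0 = 12 V.
KCL at each unknown node (sum of currents leaving = 0; resistances in Ω):
  Node 1: (V_1 - 12)/68000 + (V_1 - 0)/36000 + (V_1 - 0)/1.5 = 0
Collecting terms: 0.6667 × V_1 = 0.0001765  =>  V_1 = 0.0002647 V
V_th = V_1 - V_2 = 0.0002647 - 0 = 0.0002647 V
Step 2 — R_th: zero the source — replace V1 by a short circuit (node 2 merges into node 0) — and find the resistance seen between A (node 1) and B (node 0).
Reduce the network between node 1 (A) and node 0 (B) by series/parallel combination:
  Rp1 = R1 ‖ R2 ‖ R3 (parallel, all between nodes 0 and 1) = 1/(1/68000 + 1/36000 + 1/1.5) = 1.5 Ω
R_th = 1.5 Ω

Final answer: V_th = 0.0002647 V, R_th = 1.5 Ω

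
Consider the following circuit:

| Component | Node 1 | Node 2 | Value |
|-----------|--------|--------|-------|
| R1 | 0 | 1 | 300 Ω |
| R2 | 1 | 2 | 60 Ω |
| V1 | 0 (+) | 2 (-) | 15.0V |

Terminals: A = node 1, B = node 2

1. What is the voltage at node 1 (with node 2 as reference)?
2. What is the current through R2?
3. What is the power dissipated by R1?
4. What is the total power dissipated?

Nodal analysis, taking node 2 as the 0 V reference.
Source V1 fixes V_0 = 15 V.
KCL at each unknown node (sum of currents leaving = 0; resistances in Ω):
  Node 1: (V_1 - 15)/300 + (V_1 - 0)/60 = 0
Collecting terms: 0.02 × V_1 = 0.05  =>  V_1 = 2.5 V
Part 1:
  Read off the nodal solution: V_1 = 2.5 V
Part 2:
  I_R2 = (V_1 - V_2)/R2 = (2.5 - 0)/60 = 0.04167 A
  Magnitude: I_R2 = 0.04167 A
Part 3:
  I_R1 = (V_0 - V_1)/R1 = (15 - 2.5)/300 = 0.04167 A
  P_R1 = I_R1² × R1 = (0.04167)² × 300 = 0.5208 W
Part 4:
  Power in each resistor, P = (ΔV)²/R:
    P_R1 = (15 - 2.5)²/300 = 0.5208 W
    P_R2 = (2.5 - 0)²/60 = 0.1042 W
  P_total = P_R1 + P_R2 = 0.625 W

Final answers:
1. V_1 = 2.5 V
2. I_R2 = 0.04167 A
3. P_R1 = 0.5208 W
4. P_total = 0.625 W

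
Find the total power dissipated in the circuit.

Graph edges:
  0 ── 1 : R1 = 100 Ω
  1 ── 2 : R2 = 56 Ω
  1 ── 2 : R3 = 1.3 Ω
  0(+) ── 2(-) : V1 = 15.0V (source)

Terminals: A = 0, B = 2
Nodal analysis, taking node 2 as the 0 V reference.
Source V1 fixes V_0 = 15 V.
KCL at each unknown node (sum of currents leaving = 0; resistances in Ω):
  Node 1: (V_1 - 15)/100 + (V_1 - 0)/56 + (V_1 - 0)/1.3 = 0
Collecting terms: 0.7971 × V_1 = 0.15  =>  V_1 = 0.1882 V
Power in each resistor, P = (ΔV)²/R:
  P_R1 = (15 - 0.1882)²/100 = 2.194 W
  P_R2 = (0.1882 - 0)²/56 = 0.0006324 W
  P_R3 = (0.1882 - 0)²/1.3 = 0.02724 W
P_total = P_R1 + P_R2 + P_R3 = 2.222 W

Final answer: 2.222 W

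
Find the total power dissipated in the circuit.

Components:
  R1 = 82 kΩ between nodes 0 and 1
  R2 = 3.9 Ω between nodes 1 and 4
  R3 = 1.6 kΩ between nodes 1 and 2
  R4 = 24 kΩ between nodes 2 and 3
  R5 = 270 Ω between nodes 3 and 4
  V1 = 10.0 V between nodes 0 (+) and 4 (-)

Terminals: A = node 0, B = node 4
Nodal analysis, taking node 4 as the 0 V reference.
Source V1 fixes V_0 = 10 V.
KCL at each unknown node (sum of currents leaving = 0; resistances in Ω):
  Node 1: (V_1 - 10)/82000 + (V_1 - 0)/3.9 + (V_1 - V_2)/1600 = 0
  Node 2: (V_2 - V_1)/1600 + (V_2 - V_3)/24000 = 0
  Node 3: (V_3 - V_2)/24000 + (V_3 - 0)/270 = 0
Collecting terms (coefficients in siemens):
  0.257·V_1 - 0.000625·V_2 = 0.000122
  0.0006667·V_2 - 0.000625·V_1 - 0.00004167·V_3 = 0
  0.003745·V_3 - 0.00004167·V_2 = 0
Solving these 3 simultaneous equations (Gaussian elimination) gives:
  V_1 = 0.0004755 V, V_2 = 0.0004461 V, V_3 = 0.000004963 V
Power in each resistor, P = (ΔV)²/R:
  P_R1 = (10 - 0.0004755)²/82000 = 0.001219 W
  P_R2 = (0.0004755 - 0)²/3.9 = 0.00000005798 W
  P_R3 = (0.0004755 - 0.0004461)²/1600 = 0.0000000000005406 W
  P_R4 = (0.0004461 - 0.000004963)²/24000 = 0.000000000008109 W
  P_R5 = (0.000004963 - 0)²/270 = 0.00000000000009122 W
P_total = P_R1 + P_R2 + P_R3 + P_R4 + P_R5 = 0.001219 W

Final answer: 0.001219 W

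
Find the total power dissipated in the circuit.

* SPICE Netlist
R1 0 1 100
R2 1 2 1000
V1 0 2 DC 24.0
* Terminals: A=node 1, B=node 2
Nodal analysis, taking node 2 as the 0 V reference.
Source V1 fixes V_0 = 24 V.
KCL at each unknown node (sum of currents leaving = 0; resistances in Ω):
  Node 1: (V_1 - 24)/100 + (V_1 - 0)/1000 = 0
Collecting terms: 0.011 × V_1 = 0.24  =>  V_1 = 21.82 V
Power in each resistor, P = (ΔV)²/R:
  P_R1 = (24 - 21.82)²/100 = 0.0476 W
  P_R2 = (21.82 - 0)²/1000 = 0.476 W
P_total = P_R1 + P_R2 = 0.5236 W

Final answer: 0.5236 W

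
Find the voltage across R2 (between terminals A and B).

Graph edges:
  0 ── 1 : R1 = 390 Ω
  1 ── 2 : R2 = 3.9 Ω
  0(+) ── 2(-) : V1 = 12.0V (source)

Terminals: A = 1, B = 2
R1 and R2 are in series across V1 (node 0 → node 1 → node 2), and the output A–B is taken across R2, so this is a voltage divider.
Series current: I = V1/(R1 + R2) = 12/(390 + 3.9) = 12/393.9 = 0.03046 A
V_R2 = I × R2 = V1 × R2/(R1 + R2) = 12 × 3.9/393.9 = 0.1188 V

Final answer: 0.1188 V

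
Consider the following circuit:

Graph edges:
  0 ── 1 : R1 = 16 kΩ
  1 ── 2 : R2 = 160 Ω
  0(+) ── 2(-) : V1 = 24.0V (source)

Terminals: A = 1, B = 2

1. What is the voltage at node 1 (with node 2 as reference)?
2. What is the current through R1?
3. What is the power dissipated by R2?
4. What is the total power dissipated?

Nodal analysis, taking node 2 as the 0 V reference.
Source V1 fixes V_0 = 24 V.
KCL at each unknown node (sum of currents leaving = 0; resistances in Ω):
  Node 1: (V_1 - 24)/16000 + (V_1 - 0)/160 = 0
Collecting terms: 0.006313 × V_1 = 0.0015  =>  V_1 = 0.2376 V
Part 1:
  Read off the nodal solution: V_1 = 0.2376 V
Part 2:
  I_R1 = (V_0 - V_1)/R1 = (24 - 0.2376)/16000 = 0.001485 A
  Magnitude: I_R1 = 0.001485 A
Part 3:
  I_R2 = (V_1 - V_2)/R2 = (0.2376 - 0)/160 = 0.001485 A
  P_R2 = I_R2² × R2 = (0.001485)² × 160 = 0.0003529 W
Part 4:
  Power in each resistor, P = (ΔV)²/R:
    P_R1 = (24 - 0.2376)²/16000 = 0.03529 W
    P_R2 = (0.2376 - 0)²/160 = 0.0003529 W
  P_total = P_R1 + P_R2 = 0.03564 W

Final answers:
1. V_1 = 0.2376 V
2. I_R1 = 0.001485 A
3. P_R2 = 0.0003529 W
4. P_total = 0.03564 W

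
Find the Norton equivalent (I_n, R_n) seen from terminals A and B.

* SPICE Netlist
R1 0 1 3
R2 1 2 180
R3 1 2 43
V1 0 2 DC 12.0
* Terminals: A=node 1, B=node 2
Find the Thévenin equivalent first; then I_n = V_th/R_th and R_n = R_th.
Step 1 — V_th is the open-circuit voltage V_A - V_B (nothing connected across the terminals).
Nodal analysis, taking node 2 as the 0 V reference.
Source V1 fixes V_0 = 12 V.
KCL at each unknown node (sum of currents leaving = 0; resistances in Ω):
  Node 1: (V_1 - 12)/3 + (V_1 - 0)/180 + (V_1 - 0)/43 = 0
Collecting terms: 0.3621 × V_1 = 4  =>  V_1 = 11.05 V
V_th = V_1 - V_2 = 11.05 - 0 = 11.05 V
Step 2 — R_th: zero the source — replace V1 by a short circuit (node 2 merges into node 0) — and find the resistance seen between A (node 1) and B (node 0).
Reduce the network between node 1 (A) and node 0 (B) by series/parallel combination:
  Rp1 = R1 ‖ R2 ‖ R3 (parallel, all between nodes 0 and 1) = 1/(1/3 + 1/180 + 1/43) = 2.761 Ω
R_th = 2.761 Ω
I_n = V_th/R_th = 11.05/2.761 = 4 A, and R_n = R_th = 2.761 Ω

Final answer: I_n = 4 A, R_n = 2.761 Ω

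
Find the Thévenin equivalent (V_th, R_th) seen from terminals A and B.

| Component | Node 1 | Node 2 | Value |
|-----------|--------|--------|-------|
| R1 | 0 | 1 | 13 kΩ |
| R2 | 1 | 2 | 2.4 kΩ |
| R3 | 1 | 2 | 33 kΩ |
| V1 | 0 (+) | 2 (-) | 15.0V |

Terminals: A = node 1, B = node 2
Step 1 — V_th is the open-circuit voltage V_A - V_B (nothing connected across the terminals).
Nodal analysis, taking node 2 as the 0 V reference.
Source V1 fixes V_0 = 15 V.
KCL at each unknown node (sum of currents leaving = 0; resistances in Ω):
  Node 1: (V_1 - 15)/13000 + (V_1 - 0)/2400 + (V_1 - 0)/33000 = 0
Collecting terms: 0.0005239 × V_1 = 0.001154  =>  V_1 = 2.202 V
V_th = V_1 - V_2 = 2.202 - 0 = 2.202 V
Step 2 — R_th: zero the source — replace V1 by a short circuit (node 2 merges into node 0) — and find the resistance seen between A (node 1) and B (node 0).
Reduce the network between node 1 (A) and node 0 (B) by series/parallel combination:
  Rp1 = R1 ‖ R2 ‖ R3 (parallel, all between nodes 0 and 1) = 1/(1/13000 + 1/2400 + 1/33000) = 1909 Ω
R_th = 1.909 kΩ

Final answer: V_th = 2.202 V, R_th = 1.909 kΩ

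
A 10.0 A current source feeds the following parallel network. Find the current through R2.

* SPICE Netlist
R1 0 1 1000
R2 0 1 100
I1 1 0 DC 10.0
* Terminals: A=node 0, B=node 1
All resistors sit directly between nodes 0 and 1, so they are in parallel and share one voltage V; the full source current 10 A splits among them.
1/R_par = 1/1000 + 1/100 = 0.011 S  =>  R_par = 90.91 Ω
V = I × R_par = 10 × 90.91 = 909.1 V
I_R2 = V/R2 = 909.1/100 = 9.091 A

Final answer: 9.091 A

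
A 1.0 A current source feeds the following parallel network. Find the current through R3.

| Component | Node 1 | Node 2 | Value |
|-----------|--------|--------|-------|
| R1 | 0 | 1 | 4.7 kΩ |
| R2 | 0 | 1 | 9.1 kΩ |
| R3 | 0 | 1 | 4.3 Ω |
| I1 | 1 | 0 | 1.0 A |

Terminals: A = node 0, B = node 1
All resistors sit directly between nodes 0 and 1, so they are in parallel and share one voltage V; the full source current 1 A splits among them.
1/R_par = 1/4700 + 1/9100 + 1/4.3 = 0.2329 S  =>  R_par = 4.294 Ω
V = I × R_par = 1 × 4.294 = 4.294 V
I_R3 = V/R3 = 4.294/4.3 = 0.9986 A

Final answer: 0.9986 A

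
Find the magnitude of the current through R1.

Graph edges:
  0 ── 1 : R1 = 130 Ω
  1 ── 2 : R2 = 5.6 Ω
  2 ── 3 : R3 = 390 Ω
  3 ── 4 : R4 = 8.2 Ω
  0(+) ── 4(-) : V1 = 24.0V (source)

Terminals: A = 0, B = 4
Nodal analysis, taking node 4 as the 0 V reference.
Source V1 fixes V_0 = 24 V.
KCL at each unknown node (sum of currents leaving = 0; resistances in Ω):
  Node 1: (V_1 - 24)/130 + (V_1 - V_2)/5.6 = 0
  Node 2: (V_2 - V_1)/5.6 + (V_2 - V_3)/390 = 0
  Node 3: (V_3 - V_2)/390 + (V_3 - 0)/8.2 = 0
Collecting terms (coefficients in siemens):
  0.1863·V_1 - 0.1786·V_2 = 0.1846
  0.1811·V_2 - 0.1786·V_1 - 0.002564·V_3 = 0
  0.1245·V_3 - 0.002564·V_2 = 0
Solving these 3 simultaneous equations (Gaussian elimination) gives:
  V_1 = 18.16 V, V_2 = 17.9 V, V_3 = 0.3687 V
I_R1 = (V_0 - V_1)/R1 = (24 - 18.16)/130 = 0.04496 A
|I_R1| = 0.04496 A

Final answer: |I_R1| = 0.04496 A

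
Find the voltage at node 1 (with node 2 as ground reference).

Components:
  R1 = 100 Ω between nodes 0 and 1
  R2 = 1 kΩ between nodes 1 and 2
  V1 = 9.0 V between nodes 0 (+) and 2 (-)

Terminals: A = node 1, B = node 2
Nodal analysis, taking node 2 as the 0 V reference.
Source V1 fixes V_0 = 9 V.
KCL at each unknown node (sum of currents leaving = 0; resistances in Ω):
  Node 1: (V_1 - 9)/100 + (V_1 - 0)/1000 = 0
Collecting terms: 0.011 × V_1 = 0.09  =>  V_1 = 8.182 V
The requested potential is V_1 = 8.182 V.

Final answer: V_1 = 8.182 V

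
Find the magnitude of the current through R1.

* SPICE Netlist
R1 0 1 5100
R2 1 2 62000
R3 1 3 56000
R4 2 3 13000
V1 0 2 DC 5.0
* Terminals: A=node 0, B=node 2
Nodal analysis, taking node 2 as the 0 V reference.
Source V1 fixes V_0 = 5 V.
KCL at each unknown node (sum of currents leaving = 0; resistances in Ω):
  Node 1: (V_1 - 5)/5100 + (V_1 - 0)/62000 + (V_1 - V_3)/56000 = 0
  Node 3: (V_3 - V_1)/56000 + (V_3 - 0)/13000 = 0
Collecting terms (coefficients in siemens):
  0.0002301·V_1 - 0.00001786·V_3 = 0.0009804
  0.00009478·V_3 - 0.00001786·V_1 = 0
Determinant D = (0.0002301)(0.00009478) - (-0.00001786)(-0.00001786) = 0.00000002149
V_1 = [(0.0009804)(0.00009478) - (-0.00001786)(0)]/D = 4.325 V
V_3 = [(0.0002301)(0) - (0.0009804)(-0.00001786)]/D = 0.8148 V
I_R1 = (V_0 - V_1)/R1 = (5 - 4.325)/5100 = 0.0001324 A
|I_R1| = 0.0001324 A

Final answer: |I_R1| = 0.0001324 A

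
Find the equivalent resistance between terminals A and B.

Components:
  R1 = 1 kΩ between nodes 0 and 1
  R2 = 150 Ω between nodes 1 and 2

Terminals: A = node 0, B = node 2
Reduce the network between node 0 (A) and node 2 (B) by series/parallel combination:
  Rs1 = R1 + R2 (series, joined only at node 1) = 1000 + 150 = 1150 Ω
R_eq = 1.15 kΩ

Final answer: 1.15 kΩ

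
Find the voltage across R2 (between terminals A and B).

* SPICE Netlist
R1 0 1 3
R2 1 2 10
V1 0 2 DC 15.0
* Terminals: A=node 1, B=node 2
R1 and R2 are in series across V1 (node 0 → node 1 → node 2), and the output A–B is taken across R2, so this is a voltage divider.
Series current: I = V1/(R1 + R2) = 15/(3 + 10) = 15/13 = 1.154 A
V_R2 = I × R2 = V1 × R2/(R1 + R2) = 15 × 10/13 = 11.54 V

Final answer: 11.54 V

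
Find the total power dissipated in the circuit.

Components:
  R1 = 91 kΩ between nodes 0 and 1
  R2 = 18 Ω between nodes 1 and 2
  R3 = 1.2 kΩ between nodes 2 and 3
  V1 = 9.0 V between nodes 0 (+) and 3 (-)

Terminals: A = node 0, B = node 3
Nodal analysis, taking node 3 as the 0 V reference.
Source V1 fixes V_0 = 9 V.
KCL at each unknown node (sum of currents leaving = 0; resistances in Ω):
  Node 1: (V_1 - 9)/91000 + (V_1 - V_2)/18 = 0
  Node 2: (V_2 - V_1)/18 + (V_2 - 0)/1200 = 0
Collecting terms (coefficients in siemens):
  0.05557·V_1 - 0.05556·V_2 = 0.0000989
  0.05639·V_2 - 0.05556·V_1 = 0
Determinant D = (0.05557)(0.05639) - (-0.05556)(-0.05556) = 0.00004692
V_1 = [(0.0000989)(0.05639) - (-0.05556)(0)]/D = 0.1189 V
V_2 = [(0.05557)(0) - (0.0000989)(-0.05556)]/D = 0.1171 V
Power in each resistor, P = (ΔV)²/R:
  P_R1 = (9 - 0.1189)²/91000 = 0.0008668 W
  P_R2 = (0.1189 - 0.1171)²/18 = 0.0000001714 W
  P_R3 = (0.1171 - 0)²/1200 = 0.00001143 W
P_total = P_R1 + P_R2 + P_R3 = 0.0008784 W

Final answer: 0.0008784 W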